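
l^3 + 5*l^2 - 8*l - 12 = (l - 2)*(l + 1)*(l + 6)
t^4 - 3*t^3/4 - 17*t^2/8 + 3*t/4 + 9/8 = (t - 3/2)*(t - 1)*(t + 3/4)*(t + 1)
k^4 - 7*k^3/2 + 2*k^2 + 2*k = k*(k - 2)^2*(k + 1/2)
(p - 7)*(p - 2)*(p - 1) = p^3 - 10*p^2 + 23*p - 14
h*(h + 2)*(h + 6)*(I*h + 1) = I*h^4 + h^3 + 8*I*h^3 + 8*h^2 + 12*I*h^2 + 12*h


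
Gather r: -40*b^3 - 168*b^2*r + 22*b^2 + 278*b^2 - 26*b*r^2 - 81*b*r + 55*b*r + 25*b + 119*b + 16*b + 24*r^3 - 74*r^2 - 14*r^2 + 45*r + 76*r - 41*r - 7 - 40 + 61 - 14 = -40*b^3 + 300*b^2 + 160*b + 24*r^3 + r^2*(-26*b - 88) + r*(-168*b^2 - 26*b + 80)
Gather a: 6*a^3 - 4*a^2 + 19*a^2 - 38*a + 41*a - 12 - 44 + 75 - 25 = 6*a^3 + 15*a^2 + 3*a - 6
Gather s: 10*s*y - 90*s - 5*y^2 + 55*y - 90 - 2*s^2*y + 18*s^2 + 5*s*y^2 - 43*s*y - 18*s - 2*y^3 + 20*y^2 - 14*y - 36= s^2*(18 - 2*y) + s*(5*y^2 - 33*y - 108) - 2*y^3 + 15*y^2 + 41*y - 126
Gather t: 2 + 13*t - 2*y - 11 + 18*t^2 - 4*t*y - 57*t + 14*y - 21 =18*t^2 + t*(-4*y - 44) + 12*y - 30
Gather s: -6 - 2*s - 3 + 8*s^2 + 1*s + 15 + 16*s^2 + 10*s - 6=24*s^2 + 9*s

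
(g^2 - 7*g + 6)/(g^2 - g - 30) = (g - 1)/(g + 5)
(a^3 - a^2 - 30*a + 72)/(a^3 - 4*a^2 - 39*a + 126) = (a - 4)/(a - 7)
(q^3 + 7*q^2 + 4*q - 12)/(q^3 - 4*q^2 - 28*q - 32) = (q^2 + 5*q - 6)/(q^2 - 6*q - 16)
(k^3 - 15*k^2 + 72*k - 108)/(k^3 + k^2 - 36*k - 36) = (k^2 - 9*k + 18)/(k^2 + 7*k + 6)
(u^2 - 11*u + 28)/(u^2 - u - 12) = (u - 7)/(u + 3)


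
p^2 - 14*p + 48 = (p - 8)*(p - 6)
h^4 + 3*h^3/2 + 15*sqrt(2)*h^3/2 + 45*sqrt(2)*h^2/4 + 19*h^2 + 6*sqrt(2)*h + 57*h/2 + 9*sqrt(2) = (h + 3/2)*(h + sqrt(2)/2)*(h + sqrt(2))*(h + 6*sqrt(2))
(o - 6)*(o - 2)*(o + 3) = o^3 - 5*o^2 - 12*o + 36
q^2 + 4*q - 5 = (q - 1)*(q + 5)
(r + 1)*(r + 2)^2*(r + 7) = r^4 + 12*r^3 + 43*r^2 + 60*r + 28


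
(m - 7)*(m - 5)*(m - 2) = m^3 - 14*m^2 + 59*m - 70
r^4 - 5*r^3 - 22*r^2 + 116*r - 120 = (r - 6)*(r - 2)^2*(r + 5)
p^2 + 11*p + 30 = (p + 5)*(p + 6)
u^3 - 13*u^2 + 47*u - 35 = (u - 7)*(u - 5)*(u - 1)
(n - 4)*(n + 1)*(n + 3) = n^3 - 13*n - 12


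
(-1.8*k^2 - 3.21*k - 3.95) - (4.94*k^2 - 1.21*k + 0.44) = -6.74*k^2 - 2.0*k - 4.39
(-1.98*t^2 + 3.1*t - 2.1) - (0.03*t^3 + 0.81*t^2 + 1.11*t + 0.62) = -0.03*t^3 - 2.79*t^2 + 1.99*t - 2.72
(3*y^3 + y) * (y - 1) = 3*y^4 - 3*y^3 + y^2 - y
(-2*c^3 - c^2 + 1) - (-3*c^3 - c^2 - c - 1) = c^3 + c + 2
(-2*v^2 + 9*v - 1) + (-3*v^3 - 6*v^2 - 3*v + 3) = -3*v^3 - 8*v^2 + 6*v + 2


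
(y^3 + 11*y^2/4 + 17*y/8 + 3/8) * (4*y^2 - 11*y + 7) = 4*y^5 - 59*y^3/4 - 21*y^2/8 + 43*y/4 + 21/8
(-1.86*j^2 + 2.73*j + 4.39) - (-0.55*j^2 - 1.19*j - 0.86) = -1.31*j^2 + 3.92*j + 5.25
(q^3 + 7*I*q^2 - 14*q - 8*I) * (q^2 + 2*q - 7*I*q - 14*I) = q^5 + 2*q^4 + 35*q^3 + 70*q^2 + 90*I*q^2 - 56*q + 180*I*q - 112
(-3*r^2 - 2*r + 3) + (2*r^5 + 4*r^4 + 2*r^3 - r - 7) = 2*r^5 + 4*r^4 + 2*r^3 - 3*r^2 - 3*r - 4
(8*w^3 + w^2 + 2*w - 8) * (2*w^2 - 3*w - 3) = 16*w^5 - 22*w^4 - 23*w^3 - 25*w^2 + 18*w + 24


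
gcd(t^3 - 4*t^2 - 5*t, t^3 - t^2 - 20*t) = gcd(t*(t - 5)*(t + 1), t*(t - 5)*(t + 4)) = t^2 - 5*t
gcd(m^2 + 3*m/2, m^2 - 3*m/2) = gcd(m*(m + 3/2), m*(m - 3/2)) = m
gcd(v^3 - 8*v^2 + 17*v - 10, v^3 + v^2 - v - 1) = v - 1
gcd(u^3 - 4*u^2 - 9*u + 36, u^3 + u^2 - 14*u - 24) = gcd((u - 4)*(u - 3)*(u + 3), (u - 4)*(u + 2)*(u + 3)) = u^2 - u - 12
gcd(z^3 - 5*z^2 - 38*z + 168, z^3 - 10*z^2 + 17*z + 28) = z^2 - 11*z + 28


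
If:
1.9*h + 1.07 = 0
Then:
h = -0.56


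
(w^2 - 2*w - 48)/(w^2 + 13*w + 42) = (w - 8)/(w + 7)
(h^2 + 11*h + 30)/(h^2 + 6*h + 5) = (h + 6)/(h + 1)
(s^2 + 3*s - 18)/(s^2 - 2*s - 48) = (s - 3)/(s - 8)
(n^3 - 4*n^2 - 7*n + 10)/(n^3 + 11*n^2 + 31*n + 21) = (n^3 - 4*n^2 - 7*n + 10)/(n^3 + 11*n^2 + 31*n + 21)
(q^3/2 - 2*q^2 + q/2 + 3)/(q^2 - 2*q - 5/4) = 2*(-q^3 + 4*q^2 - q - 6)/(-4*q^2 + 8*q + 5)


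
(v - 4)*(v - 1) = v^2 - 5*v + 4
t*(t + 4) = t^2 + 4*t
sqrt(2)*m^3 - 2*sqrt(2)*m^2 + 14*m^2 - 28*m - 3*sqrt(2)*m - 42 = (m - 3)*(m + 7*sqrt(2))*(sqrt(2)*m + sqrt(2))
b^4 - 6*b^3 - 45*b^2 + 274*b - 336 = (b - 8)*(b - 3)*(b - 2)*(b + 7)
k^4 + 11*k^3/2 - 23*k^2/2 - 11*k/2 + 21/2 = (k - 3/2)*(k - 1)*(k + 1)*(k + 7)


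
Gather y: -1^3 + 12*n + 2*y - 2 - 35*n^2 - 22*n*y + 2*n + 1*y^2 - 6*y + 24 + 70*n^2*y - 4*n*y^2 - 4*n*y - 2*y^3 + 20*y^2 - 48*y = -35*n^2 + 14*n - 2*y^3 + y^2*(21 - 4*n) + y*(70*n^2 - 26*n - 52) + 21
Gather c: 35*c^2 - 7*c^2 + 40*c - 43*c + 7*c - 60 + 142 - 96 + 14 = 28*c^2 + 4*c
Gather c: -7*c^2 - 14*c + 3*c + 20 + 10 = -7*c^2 - 11*c + 30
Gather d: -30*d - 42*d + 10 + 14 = 24 - 72*d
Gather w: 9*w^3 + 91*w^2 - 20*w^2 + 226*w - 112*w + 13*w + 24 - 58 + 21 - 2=9*w^3 + 71*w^2 + 127*w - 15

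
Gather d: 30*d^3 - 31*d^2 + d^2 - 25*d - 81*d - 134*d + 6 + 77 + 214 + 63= 30*d^3 - 30*d^2 - 240*d + 360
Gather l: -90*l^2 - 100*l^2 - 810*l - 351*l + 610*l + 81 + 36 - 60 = -190*l^2 - 551*l + 57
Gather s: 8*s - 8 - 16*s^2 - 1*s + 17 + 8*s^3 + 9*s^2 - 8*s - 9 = 8*s^3 - 7*s^2 - s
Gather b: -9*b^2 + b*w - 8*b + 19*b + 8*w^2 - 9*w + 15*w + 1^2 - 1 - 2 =-9*b^2 + b*(w + 11) + 8*w^2 + 6*w - 2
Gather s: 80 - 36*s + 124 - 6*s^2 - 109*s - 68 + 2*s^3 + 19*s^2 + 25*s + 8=2*s^3 + 13*s^2 - 120*s + 144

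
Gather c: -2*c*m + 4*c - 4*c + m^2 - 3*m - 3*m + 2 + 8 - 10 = -2*c*m + m^2 - 6*m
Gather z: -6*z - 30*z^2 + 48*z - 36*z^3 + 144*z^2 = -36*z^3 + 114*z^2 + 42*z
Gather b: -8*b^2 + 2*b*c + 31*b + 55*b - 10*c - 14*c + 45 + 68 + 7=-8*b^2 + b*(2*c + 86) - 24*c + 120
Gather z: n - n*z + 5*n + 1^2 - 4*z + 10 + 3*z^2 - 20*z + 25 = 6*n + 3*z^2 + z*(-n - 24) + 36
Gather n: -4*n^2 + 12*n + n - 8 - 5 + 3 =-4*n^2 + 13*n - 10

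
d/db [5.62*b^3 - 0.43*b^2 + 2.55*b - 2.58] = 16.86*b^2 - 0.86*b + 2.55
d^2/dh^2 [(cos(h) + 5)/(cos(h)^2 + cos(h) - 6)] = (-9*(1 - cos(2*h))^2*cos(h) - 19*(1 - cos(2*h))^2 - 145*cos(h) - 278*cos(2*h) - 57*cos(3*h) + 2*cos(5*h) + 126)/(4*(cos(h) - 2)^3*(cos(h) + 3)^3)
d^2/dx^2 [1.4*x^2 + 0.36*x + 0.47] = 2.80000000000000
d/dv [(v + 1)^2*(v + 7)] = 3*(v + 1)*(v + 5)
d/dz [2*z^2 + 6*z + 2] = 4*z + 6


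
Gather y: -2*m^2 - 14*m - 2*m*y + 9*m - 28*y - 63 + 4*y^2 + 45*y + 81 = -2*m^2 - 5*m + 4*y^2 + y*(17 - 2*m) + 18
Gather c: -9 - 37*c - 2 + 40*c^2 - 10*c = 40*c^2 - 47*c - 11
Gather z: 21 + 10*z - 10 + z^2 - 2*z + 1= z^2 + 8*z + 12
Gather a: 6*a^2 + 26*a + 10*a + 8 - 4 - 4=6*a^2 + 36*a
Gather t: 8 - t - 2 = 6 - t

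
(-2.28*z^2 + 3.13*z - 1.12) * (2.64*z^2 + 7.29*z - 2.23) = -6.0192*z^4 - 8.358*z^3 + 24.9453*z^2 - 15.1447*z + 2.4976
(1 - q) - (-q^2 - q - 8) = q^2 + 9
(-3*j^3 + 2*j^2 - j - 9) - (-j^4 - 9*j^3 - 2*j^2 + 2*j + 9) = j^4 + 6*j^3 + 4*j^2 - 3*j - 18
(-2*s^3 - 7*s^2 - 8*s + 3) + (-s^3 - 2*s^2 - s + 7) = -3*s^3 - 9*s^2 - 9*s + 10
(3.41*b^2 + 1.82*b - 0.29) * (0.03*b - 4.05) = 0.1023*b^3 - 13.7559*b^2 - 7.3797*b + 1.1745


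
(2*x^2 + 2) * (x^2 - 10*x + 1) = 2*x^4 - 20*x^3 + 4*x^2 - 20*x + 2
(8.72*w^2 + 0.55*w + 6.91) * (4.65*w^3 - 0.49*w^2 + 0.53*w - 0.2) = 40.548*w^5 - 1.7153*w^4 + 36.4836*w^3 - 4.8384*w^2 + 3.5523*w - 1.382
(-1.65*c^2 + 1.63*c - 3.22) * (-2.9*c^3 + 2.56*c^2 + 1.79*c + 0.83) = 4.785*c^5 - 8.951*c^4 + 10.5573*c^3 - 6.695*c^2 - 4.4109*c - 2.6726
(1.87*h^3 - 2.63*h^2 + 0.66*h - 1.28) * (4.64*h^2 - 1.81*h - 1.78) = 8.6768*h^5 - 15.5879*h^4 + 4.4941*h^3 - 2.4524*h^2 + 1.142*h + 2.2784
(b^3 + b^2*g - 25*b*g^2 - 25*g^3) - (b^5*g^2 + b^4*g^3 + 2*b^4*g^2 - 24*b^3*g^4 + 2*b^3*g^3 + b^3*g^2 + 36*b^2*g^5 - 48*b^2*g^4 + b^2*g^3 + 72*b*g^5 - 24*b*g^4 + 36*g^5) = -b^5*g^2 - b^4*g^3 - 2*b^4*g^2 + 24*b^3*g^4 - 2*b^3*g^3 - b^3*g^2 + b^3 - 36*b^2*g^5 + 48*b^2*g^4 - b^2*g^3 + b^2*g - 72*b*g^5 + 24*b*g^4 - 25*b*g^2 - 36*g^5 - 25*g^3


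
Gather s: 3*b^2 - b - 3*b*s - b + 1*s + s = 3*b^2 - 2*b + s*(2 - 3*b)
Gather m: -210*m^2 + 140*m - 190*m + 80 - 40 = -210*m^2 - 50*m + 40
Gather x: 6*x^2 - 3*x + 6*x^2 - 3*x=12*x^2 - 6*x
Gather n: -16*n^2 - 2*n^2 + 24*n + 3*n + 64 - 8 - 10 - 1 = -18*n^2 + 27*n + 45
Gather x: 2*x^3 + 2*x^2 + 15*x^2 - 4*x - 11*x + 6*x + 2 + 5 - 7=2*x^3 + 17*x^2 - 9*x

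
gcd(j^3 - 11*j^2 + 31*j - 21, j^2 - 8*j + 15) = j - 3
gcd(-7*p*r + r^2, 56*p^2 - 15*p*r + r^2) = 7*p - r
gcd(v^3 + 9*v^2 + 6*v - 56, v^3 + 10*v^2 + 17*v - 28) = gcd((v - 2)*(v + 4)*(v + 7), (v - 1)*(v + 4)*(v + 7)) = v^2 + 11*v + 28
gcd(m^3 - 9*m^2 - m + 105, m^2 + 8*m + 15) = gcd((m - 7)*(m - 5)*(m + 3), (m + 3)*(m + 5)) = m + 3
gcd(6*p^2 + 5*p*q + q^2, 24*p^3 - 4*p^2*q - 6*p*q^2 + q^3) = 2*p + q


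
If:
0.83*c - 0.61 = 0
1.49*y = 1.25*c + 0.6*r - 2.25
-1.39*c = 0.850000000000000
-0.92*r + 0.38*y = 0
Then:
No Solution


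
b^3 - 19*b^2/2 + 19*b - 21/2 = (b - 7)*(b - 3/2)*(b - 1)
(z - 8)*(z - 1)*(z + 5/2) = z^3 - 13*z^2/2 - 29*z/2 + 20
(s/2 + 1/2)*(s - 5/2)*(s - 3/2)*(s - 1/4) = s^4/2 - 13*s^3/8 + s^2/4 + 61*s/32 - 15/32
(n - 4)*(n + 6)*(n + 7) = n^3 + 9*n^2 - 10*n - 168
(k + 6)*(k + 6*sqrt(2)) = k^2 + 6*k + 6*sqrt(2)*k + 36*sqrt(2)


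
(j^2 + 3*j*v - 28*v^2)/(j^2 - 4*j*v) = (j + 7*v)/j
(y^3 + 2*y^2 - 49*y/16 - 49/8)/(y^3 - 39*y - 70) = (y^2 - 49/16)/(y^2 - 2*y - 35)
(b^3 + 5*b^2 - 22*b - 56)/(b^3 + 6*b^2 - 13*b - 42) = (b - 4)/(b - 3)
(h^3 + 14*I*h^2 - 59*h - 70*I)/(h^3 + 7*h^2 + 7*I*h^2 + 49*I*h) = (h^2 + 7*I*h - 10)/(h*(h + 7))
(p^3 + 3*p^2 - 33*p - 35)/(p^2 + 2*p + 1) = (p^2 + 2*p - 35)/(p + 1)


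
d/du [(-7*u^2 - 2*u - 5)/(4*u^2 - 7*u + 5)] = 3*(19*u^2 - 10*u - 15)/(16*u^4 - 56*u^3 + 89*u^2 - 70*u + 25)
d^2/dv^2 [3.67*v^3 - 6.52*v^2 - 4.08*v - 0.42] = 22.02*v - 13.04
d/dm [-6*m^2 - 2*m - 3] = -12*m - 2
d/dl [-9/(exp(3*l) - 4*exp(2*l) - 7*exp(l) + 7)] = (27*exp(2*l) - 72*exp(l) - 63)*exp(l)/(exp(3*l) - 4*exp(2*l) - 7*exp(l) + 7)^2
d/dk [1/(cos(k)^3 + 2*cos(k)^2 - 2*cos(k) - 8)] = (3*cos(k)^2 + 4*cos(k) - 2)*sin(k)/(cos(k)^3 + 2*cos(k)^2 - 2*cos(k) - 8)^2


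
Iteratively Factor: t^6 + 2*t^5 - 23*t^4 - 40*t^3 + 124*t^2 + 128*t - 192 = (t - 1)*(t^5 + 3*t^4 - 20*t^3 - 60*t^2 + 64*t + 192) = (t - 2)*(t - 1)*(t^4 + 5*t^3 - 10*t^2 - 80*t - 96) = (t - 2)*(t - 1)*(t + 2)*(t^3 + 3*t^2 - 16*t - 48) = (t - 2)*(t - 1)*(t + 2)*(t + 3)*(t^2 - 16) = (t - 4)*(t - 2)*(t - 1)*(t + 2)*(t + 3)*(t + 4)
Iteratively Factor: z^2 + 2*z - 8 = (z + 4)*(z - 2)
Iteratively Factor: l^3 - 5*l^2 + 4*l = (l - 1)*(l^2 - 4*l) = (l - 4)*(l - 1)*(l)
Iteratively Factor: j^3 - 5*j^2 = (j - 5)*(j^2) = j*(j - 5)*(j)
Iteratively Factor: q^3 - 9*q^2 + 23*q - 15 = (q - 1)*(q^2 - 8*q + 15) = (q - 3)*(q - 1)*(q - 5)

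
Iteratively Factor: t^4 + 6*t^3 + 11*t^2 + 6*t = (t)*(t^3 + 6*t^2 + 11*t + 6) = t*(t + 2)*(t^2 + 4*t + 3) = t*(t + 1)*(t + 2)*(t + 3)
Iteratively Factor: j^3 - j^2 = (j)*(j^2 - j) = j*(j - 1)*(j)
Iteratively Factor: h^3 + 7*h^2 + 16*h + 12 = (h + 2)*(h^2 + 5*h + 6) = (h + 2)^2*(h + 3)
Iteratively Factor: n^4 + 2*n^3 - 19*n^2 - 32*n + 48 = (n + 3)*(n^3 - n^2 - 16*n + 16) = (n - 1)*(n + 3)*(n^2 - 16) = (n - 4)*(n - 1)*(n + 3)*(n + 4)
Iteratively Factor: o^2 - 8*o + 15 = (o - 3)*(o - 5)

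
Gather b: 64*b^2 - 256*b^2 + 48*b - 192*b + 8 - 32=-192*b^2 - 144*b - 24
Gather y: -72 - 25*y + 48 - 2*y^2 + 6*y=-2*y^2 - 19*y - 24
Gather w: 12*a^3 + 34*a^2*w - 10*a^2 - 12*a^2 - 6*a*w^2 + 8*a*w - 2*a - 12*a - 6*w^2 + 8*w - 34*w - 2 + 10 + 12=12*a^3 - 22*a^2 - 14*a + w^2*(-6*a - 6) + w*(34*a^2 + 8*a - 26) + 20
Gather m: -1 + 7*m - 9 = 7*m - 10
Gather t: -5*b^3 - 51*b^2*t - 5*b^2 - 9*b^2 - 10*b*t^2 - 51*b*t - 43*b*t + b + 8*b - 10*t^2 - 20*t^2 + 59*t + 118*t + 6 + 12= -5*b^3 - 14*b^2 + 9*b + t^2*(-10*b - 30) + t*(-51*b^2 - 94*b + 177) + 18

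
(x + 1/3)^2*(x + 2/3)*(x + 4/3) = x^4 + 8*x^3/3 + 7*x^2/3 + 22*x/27 + 8/81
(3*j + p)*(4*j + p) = 12*j^2 + 7*j*p + p^2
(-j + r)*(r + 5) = -j*r - 5*j + r^2 + 5*r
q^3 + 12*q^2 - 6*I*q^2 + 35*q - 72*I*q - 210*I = (q + 5)*(q + 7)*(q - 6*I)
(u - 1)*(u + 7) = u^2 + 6*u - 7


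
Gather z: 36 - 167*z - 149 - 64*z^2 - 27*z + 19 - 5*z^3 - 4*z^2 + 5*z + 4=-5*z^3 - 68*z^2 - 189*z - 90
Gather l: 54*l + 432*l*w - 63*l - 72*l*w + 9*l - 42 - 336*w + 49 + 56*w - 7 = 360*l*w - 280*w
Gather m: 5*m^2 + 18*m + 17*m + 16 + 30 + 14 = 5*m^2 + 35*m + 60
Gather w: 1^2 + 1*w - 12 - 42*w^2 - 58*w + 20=-42*w^2 - 57*w + 9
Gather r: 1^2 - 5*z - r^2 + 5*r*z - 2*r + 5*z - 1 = -r^2 + r*(5*z - 2)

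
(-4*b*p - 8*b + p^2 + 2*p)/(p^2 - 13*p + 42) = (-4*b*p - 8*b + p^2 + 2*p)/(p^2 - 13*p + 42)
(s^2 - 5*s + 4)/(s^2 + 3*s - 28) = (s - 1)/(s + 7)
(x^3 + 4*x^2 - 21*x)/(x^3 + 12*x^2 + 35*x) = (x - 3)/(x + 5)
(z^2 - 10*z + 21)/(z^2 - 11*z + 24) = (z - 7)/(z - 8)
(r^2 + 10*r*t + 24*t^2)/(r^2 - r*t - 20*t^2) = (r + 6*t)/(r - 5*t)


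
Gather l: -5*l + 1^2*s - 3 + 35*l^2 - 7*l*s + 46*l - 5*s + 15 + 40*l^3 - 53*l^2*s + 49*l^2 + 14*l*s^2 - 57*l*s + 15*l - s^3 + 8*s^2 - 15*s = 40*l^3 + l^2*(84 - 53*s) + l*(14*s^2 - 64*s + 56) - s^3 + 8*s^2 - 19*s + 12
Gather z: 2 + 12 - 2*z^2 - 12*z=-2*z^2 - 12*z + 14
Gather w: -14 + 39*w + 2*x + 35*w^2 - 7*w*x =35*w^2 + w*(39 - 7*x) + 2*x - 14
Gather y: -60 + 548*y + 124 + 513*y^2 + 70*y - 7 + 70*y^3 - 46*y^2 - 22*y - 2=70*y^3 + 467*y^2 + 596*y + 55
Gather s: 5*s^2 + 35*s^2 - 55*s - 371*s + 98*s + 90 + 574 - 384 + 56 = 40*s^2 - 328*s + 336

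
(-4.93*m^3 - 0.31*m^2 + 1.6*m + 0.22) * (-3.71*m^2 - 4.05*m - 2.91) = 18.2903*m^5 + 21.1166*m^4 + 9.6658*m^3 - 6.3941*m^2 - 5.547*m - 0.6402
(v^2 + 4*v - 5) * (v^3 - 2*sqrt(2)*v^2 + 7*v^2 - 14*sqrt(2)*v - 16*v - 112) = v^5 - 2*sqrt(2)*v^4 + 11*v^4 - 22*sqrt(2)*v^3 + 7*v^3 - 211*v^2 - 46*sqrt(2)*v^2 - 368*v + 70*sqrt(2)*v + 560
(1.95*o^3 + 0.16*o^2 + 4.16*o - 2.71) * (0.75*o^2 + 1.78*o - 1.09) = 1.4625*o^5 + 3.591*o^4 + 1.2793*o^3 + 5.1979*o^2 - 9.3582*o + 2.9539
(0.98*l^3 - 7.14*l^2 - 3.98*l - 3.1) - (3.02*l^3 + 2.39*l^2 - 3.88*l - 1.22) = -2.04*l^3 - 9.53*l^2 - 0.1*l - 1.88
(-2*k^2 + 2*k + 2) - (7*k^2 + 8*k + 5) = -9*k^2 - 6*k - 3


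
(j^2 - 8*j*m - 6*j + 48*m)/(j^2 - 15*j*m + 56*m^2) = (j - 6)/(j - 7*m)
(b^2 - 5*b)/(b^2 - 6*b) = (b - 5)/(b - 6)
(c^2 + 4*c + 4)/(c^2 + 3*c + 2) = (c + 2)/(c + 1)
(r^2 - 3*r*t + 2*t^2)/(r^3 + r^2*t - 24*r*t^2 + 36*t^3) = (r - t)/(r^2 + 3*r*t - 18*t^2)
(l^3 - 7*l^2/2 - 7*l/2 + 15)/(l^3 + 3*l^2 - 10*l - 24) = (l - 5/2)/(l + 4)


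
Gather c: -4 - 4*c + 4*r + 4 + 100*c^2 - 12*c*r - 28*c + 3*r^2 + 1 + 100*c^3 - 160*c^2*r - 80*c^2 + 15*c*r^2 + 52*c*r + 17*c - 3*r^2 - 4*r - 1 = 100*c^3 + c^2*(20 - 160*r) + c*(15*r^2 + 40*r - 15)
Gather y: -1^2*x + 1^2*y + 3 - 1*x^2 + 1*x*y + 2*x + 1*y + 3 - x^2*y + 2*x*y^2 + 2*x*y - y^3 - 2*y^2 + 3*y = -x^2 + x - y^3 + y^2*(2*x - 2) + y*(-x^2 + 3*x + 5) + 6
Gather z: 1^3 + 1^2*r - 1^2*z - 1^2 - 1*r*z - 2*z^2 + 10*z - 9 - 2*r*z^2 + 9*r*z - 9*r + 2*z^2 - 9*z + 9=-2*r*z^2 + 8*r*z - 8*r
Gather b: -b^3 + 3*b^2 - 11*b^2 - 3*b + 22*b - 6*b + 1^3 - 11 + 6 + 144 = -b^3 - 8*b^2 + 13*b + 140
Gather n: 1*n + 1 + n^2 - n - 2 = n^2 - 1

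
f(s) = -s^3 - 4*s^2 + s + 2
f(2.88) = -52.19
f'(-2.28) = 3.64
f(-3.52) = -7.47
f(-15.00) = 2462.00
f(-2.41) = -9.64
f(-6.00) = 68.00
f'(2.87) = -46.67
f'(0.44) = -3.10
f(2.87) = -51.72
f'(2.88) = -46.92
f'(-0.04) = 1.32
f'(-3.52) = -8.01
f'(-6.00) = -59.00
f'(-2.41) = 2.86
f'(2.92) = -47.94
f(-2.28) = -9.22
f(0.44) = 1.58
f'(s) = -3*s^2 - 8*s + 1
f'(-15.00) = -554.00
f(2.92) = -54.08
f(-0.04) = 1.95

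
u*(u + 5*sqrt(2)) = u^2 + 5*sqrt(2)*u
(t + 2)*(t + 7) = t^2 + 9*t + 14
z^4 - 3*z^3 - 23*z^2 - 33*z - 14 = (z - 7)*(z + 1)^2*(z + 2)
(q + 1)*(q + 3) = q^2 + 4*q + 3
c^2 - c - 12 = (c - 4)*(c + 3)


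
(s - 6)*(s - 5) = s^2 - 11*s + 30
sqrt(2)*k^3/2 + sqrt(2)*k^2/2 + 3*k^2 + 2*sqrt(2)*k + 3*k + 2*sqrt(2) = (k + sqrt(2))*(k + 2*sqrt(2))*(sqrt(2)*k/2 + sqrt(2)/2)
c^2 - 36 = (c - 6)*(c + 6)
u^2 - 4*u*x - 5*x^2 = (u - 5*x)*(u + x)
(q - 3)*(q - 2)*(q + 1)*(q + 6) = q^4 + 2*q^3 - 23*q^2 + 12*q + 36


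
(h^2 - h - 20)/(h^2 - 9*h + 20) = (h + 4)/(h - 4)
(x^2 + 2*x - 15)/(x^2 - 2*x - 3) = (x + 5)/(x + 1)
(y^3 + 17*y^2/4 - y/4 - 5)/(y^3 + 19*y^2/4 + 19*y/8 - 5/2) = 2*(y - 1)/(2*y - 1)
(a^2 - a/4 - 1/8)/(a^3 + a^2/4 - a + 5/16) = 2*(4*a + 1)/(8*a^2 + 6*a - 5)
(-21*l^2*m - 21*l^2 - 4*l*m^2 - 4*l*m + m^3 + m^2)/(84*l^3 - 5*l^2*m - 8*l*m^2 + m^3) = (-m - 1)/(4*l - m)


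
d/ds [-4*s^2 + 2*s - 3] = 2 - 8*s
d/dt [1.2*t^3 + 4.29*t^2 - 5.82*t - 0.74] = 3.6*t^2 + 8.58*t - 5.82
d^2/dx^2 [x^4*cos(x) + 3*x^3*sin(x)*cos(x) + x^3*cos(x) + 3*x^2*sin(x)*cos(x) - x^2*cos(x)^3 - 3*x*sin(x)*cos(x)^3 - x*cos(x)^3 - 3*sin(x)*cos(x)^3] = -x^4*cos(x) - 8*x^3*sin(x) - 6*x^3*sin(2*x) - x^3*cos(x) - 6*x^2*sin(x) - 6*x^2*sin(2*x) + 51*x^2*cos(x)/4 + 18*x^2*cos(2*x) + 9*x^2*cos(3*x)/4 + 3*x*sin(x) + 12*x*sin(2*x) + 3*x*sin(3*x) + 6*x*sin(4*x) + 27*x*cos(x)/4 + 12*x*cos(2*x) + 9*x*cos(3*x)/4 + 3*sin(x)/2 + 6*sin(2*x) + 3*sin(3*x)/2 + 6*sin(4*x) - 3*cos(x)/2 - 6*cos(2*x)^2 - 3*cos(2*x) - cos(3*x)/2 + 3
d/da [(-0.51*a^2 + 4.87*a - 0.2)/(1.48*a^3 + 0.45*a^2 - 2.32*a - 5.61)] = (0.7548*a^4 - 14.4152*a^3 - 0.1203*a^2 + 5.9022*a - 27.7847)/(2.1904*a^6 + 1.332*a^5 - 6.6647*a^4 - 18.6936*a^3 + 0.333399999999999*a^2 + 26.0304*a + 31.4721)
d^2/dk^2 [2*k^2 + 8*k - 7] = 4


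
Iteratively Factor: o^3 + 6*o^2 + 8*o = (o + 4)*(o^2 + 2*o) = (o + 2)*(o + 4)*(o)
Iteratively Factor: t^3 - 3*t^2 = (t)*(t^2 - 3*t) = t*(t - 3)*(t)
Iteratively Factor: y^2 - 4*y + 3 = (y - 3)*(y - 1)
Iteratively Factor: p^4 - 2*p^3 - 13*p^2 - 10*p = (p)*(p^3 - 2*p^2 - 13*p - 10) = p*(p - 5)*(p^2 + 3*p + 2) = p*(p - 5)*(p + 1)*(p + 2)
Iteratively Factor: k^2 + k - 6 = (k - 2)*(k + 3)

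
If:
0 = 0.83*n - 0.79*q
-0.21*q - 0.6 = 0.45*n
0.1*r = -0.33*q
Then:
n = -0.89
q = -0.94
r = 3.10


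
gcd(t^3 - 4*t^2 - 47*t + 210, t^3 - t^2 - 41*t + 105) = t^2 + 2*t - 35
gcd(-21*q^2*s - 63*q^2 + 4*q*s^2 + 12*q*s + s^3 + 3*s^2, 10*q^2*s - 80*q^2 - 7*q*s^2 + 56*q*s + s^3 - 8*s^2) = 1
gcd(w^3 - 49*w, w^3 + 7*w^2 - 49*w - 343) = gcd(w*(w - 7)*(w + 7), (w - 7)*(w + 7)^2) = w^2 - 49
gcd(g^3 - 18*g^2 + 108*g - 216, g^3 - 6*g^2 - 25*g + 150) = g - 6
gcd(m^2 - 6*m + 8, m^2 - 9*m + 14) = m - 2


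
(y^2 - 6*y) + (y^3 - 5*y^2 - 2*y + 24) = y^3 - 4*y^2 - 8*y + 24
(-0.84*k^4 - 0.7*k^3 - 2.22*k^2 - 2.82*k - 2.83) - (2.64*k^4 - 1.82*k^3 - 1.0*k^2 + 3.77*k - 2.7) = -3.48*k^4 + 1.12*k^3 - 1.22*k^2 - 6.59*k - 0.13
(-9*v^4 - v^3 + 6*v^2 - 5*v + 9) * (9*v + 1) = -81*v^5 - 18*v^4 + 53*v^3 - 39*v^2 + 76*v + 9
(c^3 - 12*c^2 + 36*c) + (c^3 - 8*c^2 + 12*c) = 2*c^3 - 20*c^2 + 48*c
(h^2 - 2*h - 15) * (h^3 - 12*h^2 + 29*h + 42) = h^5 - 14*h^4 + 38*h^3 + 164*h^2 - 519*h - 630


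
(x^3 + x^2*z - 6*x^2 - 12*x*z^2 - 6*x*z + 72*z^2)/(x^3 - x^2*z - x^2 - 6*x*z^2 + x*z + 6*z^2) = (x^2 + 4*x*z - 6*x - 24*z)/(x^2 + 2*x*z - x - 2*z)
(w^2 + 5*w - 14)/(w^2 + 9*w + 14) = (w - 2)/(w + 2)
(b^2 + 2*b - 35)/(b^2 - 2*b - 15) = (b + 7)/(b + 3)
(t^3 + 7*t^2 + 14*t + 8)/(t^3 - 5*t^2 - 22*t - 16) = (t + 4)/(t - 8)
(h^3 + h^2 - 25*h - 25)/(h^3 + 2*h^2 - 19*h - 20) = (h - 5)/(h - 4)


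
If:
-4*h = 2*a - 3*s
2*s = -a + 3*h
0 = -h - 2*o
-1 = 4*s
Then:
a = -1/40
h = -7/40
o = 7/80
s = -1/4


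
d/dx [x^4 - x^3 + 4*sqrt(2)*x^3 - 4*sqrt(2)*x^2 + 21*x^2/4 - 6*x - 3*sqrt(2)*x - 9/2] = 4*x^3 - 3*x^2 + 12*sqrt(2)*x^2 - 8*sqrt(2)*x + 21*x/2 - 6 - 3*sqrt(2)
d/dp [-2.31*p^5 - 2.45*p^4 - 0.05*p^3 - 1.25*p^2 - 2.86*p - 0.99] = -11.55*p^4 - 9.8*p^3 - 0.15*p^2 - 2.5*p - 2.86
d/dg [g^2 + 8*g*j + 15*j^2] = 2*g + 8*j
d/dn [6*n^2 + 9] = 12*n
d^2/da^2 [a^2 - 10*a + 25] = 2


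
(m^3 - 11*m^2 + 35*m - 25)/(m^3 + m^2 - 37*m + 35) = (m - 5)/(m + 7)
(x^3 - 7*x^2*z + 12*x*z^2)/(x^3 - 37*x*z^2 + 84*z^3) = x/(x + 7*z)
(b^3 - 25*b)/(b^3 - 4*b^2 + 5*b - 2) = b*(b^2 - 25)/(b^3 - 4*b^2 + 5*b - 2)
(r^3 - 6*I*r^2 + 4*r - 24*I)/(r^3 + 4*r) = (r - 6*I)/r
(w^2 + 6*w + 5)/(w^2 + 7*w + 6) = (w + 5)/(w + 6)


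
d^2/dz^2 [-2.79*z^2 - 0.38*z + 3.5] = -5.58000000000000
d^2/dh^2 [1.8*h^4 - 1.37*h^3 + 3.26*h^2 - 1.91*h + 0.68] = 21.6*h^2 - 8.22*h + 6.52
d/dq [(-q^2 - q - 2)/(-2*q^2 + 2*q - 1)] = (-4*q^2 - 6*q + 5)/(4*q^4 - 8*q^3 + 8*q^2 - 4*q + 1)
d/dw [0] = 0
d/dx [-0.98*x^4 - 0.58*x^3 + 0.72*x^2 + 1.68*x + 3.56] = -3.92*x^3 - 1.74*x^2 + 1.44*x + 1.68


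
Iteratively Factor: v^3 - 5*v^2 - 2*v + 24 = (v - 3)*(v^2 - 2*v - 8) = (v - 3)*(v + 2)*(v - 4)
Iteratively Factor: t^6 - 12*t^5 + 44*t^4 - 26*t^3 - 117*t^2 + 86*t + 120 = (t - 3)*(t^5 - 9*t^4 + 17*t^3 + 25*t^2 - 42*t - 40) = (t - 3)*(t + 1)*(t^4 - 10*t^3 + 27*t^2 - 2*t - 40) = (t - 3)*(t - 2)*(t + 1)*(t^3 - 8*t^2 + 11*t + 20) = (t - 3)*(t - 2)*(t + 1)^2*(t^2 - 9*t + 20) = (t - 5)*(t - 3)*(t - 2)*(t + 1)^2*(t - 4)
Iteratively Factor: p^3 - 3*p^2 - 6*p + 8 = (p - 1)*(p^2 - 2*p - 8) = (p - 4)*(p - 1)*(p + 2)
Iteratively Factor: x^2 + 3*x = (x)*(x + 3)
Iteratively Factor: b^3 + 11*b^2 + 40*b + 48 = (b + 4)*(b^2 + 7*b + 12) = (b + 3)*(b + 4)*(b + 4)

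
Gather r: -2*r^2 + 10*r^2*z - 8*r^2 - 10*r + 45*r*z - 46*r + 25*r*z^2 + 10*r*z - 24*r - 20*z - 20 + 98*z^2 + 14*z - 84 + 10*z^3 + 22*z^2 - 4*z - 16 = r^2*(10*z - 10) + r*(25*z^2 + 55*z - 80) + 10*z^3 + 120*z^2 - 10*z - 120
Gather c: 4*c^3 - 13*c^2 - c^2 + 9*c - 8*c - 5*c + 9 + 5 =4*c^3 - 14*c^2 - 4*c + 14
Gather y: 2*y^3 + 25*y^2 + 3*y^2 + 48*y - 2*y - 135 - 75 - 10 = 2*y^3 + 28*y^2 + 46*y - 220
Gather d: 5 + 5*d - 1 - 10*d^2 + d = -10*d^2 + 6*d + 4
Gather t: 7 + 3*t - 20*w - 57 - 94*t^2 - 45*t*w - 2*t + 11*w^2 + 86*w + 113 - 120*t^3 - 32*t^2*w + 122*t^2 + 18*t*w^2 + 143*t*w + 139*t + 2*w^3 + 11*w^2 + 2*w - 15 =-120*t^3 + t^2*(28 - 32*w) + t*(18*w^2 + 98*w + 140) + 2*w^3 + 22*w^2 + 68*w + 48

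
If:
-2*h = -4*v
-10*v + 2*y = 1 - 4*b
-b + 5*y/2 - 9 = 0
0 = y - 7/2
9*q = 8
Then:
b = -1/4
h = 1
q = 8/9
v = 1/2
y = 7/2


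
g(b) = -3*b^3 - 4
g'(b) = -9*b^2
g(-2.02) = 20.73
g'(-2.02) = -36.72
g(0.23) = -4.04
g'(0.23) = -0.48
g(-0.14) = -3.99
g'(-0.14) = -0.18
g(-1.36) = 3.55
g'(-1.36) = -16.65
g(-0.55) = -3.50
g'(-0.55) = -2.72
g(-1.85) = 14.99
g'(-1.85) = -30.80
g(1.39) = -12.06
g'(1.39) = -17.39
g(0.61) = -4.68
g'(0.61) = -3.35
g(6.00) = -652.00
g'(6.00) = -324.00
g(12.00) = -5188.00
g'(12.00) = -1296.00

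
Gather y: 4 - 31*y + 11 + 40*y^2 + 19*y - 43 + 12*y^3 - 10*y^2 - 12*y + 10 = 12*y^3 + 30*y^2 - 24*y - 18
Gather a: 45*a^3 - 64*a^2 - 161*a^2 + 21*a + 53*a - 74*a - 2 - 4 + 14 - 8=45*a^3 - 225*a^2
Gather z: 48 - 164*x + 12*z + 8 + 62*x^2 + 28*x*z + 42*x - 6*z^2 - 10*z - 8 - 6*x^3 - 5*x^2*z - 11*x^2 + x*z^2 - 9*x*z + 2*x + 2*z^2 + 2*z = -6*x^3 + 51*x^2 - 120*x + z^2*(x - 4) + z*(-5*x^2 + 19*x + 4) + 48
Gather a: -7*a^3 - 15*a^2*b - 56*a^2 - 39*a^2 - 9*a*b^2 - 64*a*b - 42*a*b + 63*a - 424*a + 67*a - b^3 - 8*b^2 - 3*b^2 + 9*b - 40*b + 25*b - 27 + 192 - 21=-7*a^3 + a^2*(-15*b - 95) + a*(-9*b^2 - 106*b - 294) - b^3 - 11*b^2 - 6*b + 144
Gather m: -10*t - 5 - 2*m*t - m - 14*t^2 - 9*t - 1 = m*(-2*t - 1) - 14*t^2 - 19*t - 6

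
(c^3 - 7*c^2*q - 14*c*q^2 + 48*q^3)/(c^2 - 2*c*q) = c - 5*q - 24*q^2/c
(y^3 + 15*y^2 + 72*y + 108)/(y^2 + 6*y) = y + 9 + 18/y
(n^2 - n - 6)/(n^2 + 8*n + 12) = (n - 3)/(n + 6)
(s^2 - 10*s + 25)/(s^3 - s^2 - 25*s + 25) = (s - 5)/(s^2 + 4*s - 5)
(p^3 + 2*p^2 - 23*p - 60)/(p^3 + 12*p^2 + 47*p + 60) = (p - 5)/(p + 5)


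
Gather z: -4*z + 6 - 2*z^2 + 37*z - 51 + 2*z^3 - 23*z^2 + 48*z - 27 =2*z^3 - 25*z^2 + 81*z - 72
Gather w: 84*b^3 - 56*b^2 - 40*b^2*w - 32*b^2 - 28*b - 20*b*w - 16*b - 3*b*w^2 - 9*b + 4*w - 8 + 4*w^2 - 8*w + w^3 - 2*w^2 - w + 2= 84*b^3 - 88*b^2 - 53*b + w^3 + w^2*(2 - 3*b) + w*(-40*b^2 - 20*b - 5) - 6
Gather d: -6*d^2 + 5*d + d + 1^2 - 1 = -6*d^2 + 6*d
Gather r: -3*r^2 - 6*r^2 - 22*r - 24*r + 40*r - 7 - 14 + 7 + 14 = -9*r^2 - 6*r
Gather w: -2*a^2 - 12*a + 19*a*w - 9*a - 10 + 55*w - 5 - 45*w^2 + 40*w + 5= -2*a^2 - 21*a - 45*w^2 + w*(19*a + 95) - 10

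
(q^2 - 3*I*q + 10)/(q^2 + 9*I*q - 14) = (q - 5*I)/(q + 7*I)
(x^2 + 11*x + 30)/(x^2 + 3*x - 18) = (x + 5)/(x - 3)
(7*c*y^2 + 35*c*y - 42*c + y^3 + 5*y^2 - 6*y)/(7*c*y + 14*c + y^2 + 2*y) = (y^2 + 5*y - 6)/(y + 2)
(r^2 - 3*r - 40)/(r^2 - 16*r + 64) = (r + 5)/(r - 8)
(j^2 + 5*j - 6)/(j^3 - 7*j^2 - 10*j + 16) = (j + 6)/(j^2 - 6*j - 16)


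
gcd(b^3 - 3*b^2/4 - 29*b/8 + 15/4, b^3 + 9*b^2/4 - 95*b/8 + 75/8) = b^2 - 11*b/4 + 15/8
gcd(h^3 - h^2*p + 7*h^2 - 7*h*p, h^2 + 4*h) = h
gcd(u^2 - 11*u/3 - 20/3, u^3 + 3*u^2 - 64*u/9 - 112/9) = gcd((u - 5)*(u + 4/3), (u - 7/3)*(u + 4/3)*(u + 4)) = u + 4/3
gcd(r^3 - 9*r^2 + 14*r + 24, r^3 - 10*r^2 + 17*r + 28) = r^2 - 3*r - 4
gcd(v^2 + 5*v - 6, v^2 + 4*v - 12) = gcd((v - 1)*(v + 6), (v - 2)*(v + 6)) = v + 6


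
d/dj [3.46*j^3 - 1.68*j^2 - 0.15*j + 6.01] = 10.38*j^2 - 3.36*j - 0.15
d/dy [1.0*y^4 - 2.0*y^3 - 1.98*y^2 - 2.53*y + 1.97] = 4.0*y^3 - 6.0*y^2 - 3.96*y - 2.53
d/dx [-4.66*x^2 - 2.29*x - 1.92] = -9.32*x - 2.29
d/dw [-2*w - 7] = -2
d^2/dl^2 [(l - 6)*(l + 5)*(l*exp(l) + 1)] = l^3*exp(l) + 5*l^2*exp(l) - 28*l*exp(l) - 62*exp(l) + 2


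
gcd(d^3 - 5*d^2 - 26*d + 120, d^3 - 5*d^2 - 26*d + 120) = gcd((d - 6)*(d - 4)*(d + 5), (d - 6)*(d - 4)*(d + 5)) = d^3 - 5*d^2 - 26*d + 120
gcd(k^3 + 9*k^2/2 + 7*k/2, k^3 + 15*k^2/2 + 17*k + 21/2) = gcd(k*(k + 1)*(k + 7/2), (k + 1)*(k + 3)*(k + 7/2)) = k^2 + 9*k/2 + 7/2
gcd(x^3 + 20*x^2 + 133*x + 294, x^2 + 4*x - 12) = x + 6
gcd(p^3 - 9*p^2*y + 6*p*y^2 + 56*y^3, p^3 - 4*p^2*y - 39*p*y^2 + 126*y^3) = -p + 7*y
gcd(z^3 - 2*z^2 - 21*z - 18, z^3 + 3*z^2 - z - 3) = z^2 + 4*z + 3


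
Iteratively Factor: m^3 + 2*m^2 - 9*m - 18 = (m - 3)*(m^2 + 5*m + 6) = (m - 3)*(m + 2)*(m + 3)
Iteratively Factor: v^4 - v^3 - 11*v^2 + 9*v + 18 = (v + 1)*(v^3 - 2*v^2 - 9*v + 18) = (v + 1)*(v + 3)*(v^2 - 5*v + 6) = (v - 2)*(v + 1)*(v + 3)*(v - 3)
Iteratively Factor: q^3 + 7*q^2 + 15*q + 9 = (q + 1)*(q^2 + 6*q + 9) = (q + 1)*(q + 3)*(q + 3)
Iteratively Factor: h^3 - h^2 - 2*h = (h - 2)*(h^2 + h) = (h - 2)*(h + 1)*(h)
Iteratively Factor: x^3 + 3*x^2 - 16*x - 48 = (x - 4)*(x^2 + 7*x + 12) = (x - 4)*(x + 3)*(x + 4)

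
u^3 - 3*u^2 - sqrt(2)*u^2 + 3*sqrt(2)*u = u*(u - 3)*(u - sqrt(2))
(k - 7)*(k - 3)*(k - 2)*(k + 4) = k^4 - 8*k^3 - 7*k^2 + 122*k - 168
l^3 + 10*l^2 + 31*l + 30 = (l + 2)*(l + 3)*(l + 5)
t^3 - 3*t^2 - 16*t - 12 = (t - 6)*(t + 1)*(t + 2)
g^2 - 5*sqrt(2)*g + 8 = (g - 4*sqrt(2))*(g - sqrt(2))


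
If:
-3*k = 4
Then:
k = -4/3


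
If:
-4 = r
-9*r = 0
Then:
No Solution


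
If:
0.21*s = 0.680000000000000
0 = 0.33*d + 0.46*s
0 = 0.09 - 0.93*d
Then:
No Solution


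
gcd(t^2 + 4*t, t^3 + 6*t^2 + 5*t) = t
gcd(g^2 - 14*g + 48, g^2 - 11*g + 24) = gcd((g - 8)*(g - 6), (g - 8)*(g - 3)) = g - 8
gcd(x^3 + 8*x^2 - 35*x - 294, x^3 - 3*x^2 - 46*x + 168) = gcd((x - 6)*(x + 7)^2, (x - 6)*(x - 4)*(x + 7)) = x^2 + x - 42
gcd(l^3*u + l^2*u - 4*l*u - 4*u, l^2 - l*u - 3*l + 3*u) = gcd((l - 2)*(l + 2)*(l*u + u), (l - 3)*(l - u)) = 1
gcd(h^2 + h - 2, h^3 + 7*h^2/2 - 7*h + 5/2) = h - 1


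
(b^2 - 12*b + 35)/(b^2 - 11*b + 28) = (b - 5)/(b - 4)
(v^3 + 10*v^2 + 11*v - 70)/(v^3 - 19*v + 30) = (v + 7)/(v - 3)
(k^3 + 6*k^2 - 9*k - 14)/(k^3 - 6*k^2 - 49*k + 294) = (k^2 - k - 2)/(k^2 - 13*k + 42)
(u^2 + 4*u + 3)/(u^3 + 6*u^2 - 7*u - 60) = (u^2 + 4*u + 3)/(u^3 + 6*u^2 - 7*u - 60)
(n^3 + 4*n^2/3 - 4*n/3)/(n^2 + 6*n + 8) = n*(3*n - 2)/(3*(n + 4))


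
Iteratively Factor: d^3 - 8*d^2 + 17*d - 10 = (d - 2)*(d^2 - 6*d + 5) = (d - 5)*(d - 2)*(d - 1)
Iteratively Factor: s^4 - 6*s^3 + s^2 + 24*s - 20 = (s - 5)*(s^3 - s^2 - 4*s + 4) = (s - 5)*(s + 2)*(s^2 - 3*s + 2) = (s - 5)*(s - 1)*(s + 2)*(s - 2)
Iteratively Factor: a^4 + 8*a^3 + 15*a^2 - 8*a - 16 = (a + 4)*(a^3 + 4*a^2 - a - 4) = (a - 1)*(a + 4)*(a^2 + 5*a + 4) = (a - 1)*(a + 4)^2*(a + 1)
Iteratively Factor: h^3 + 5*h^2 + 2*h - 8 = (h + 4)*(h^2 + h - 2) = (h + 2)*(h + 4)*(h - 1)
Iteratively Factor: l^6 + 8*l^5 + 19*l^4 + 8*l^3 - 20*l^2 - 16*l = (l + 2)*(l^5 + 6*l^4 + 7*l^3 - 6*l^2 - 8*l) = l*(l + 2)*(l^4 + 6*l^3 + 7*l^2 - 6*l - 8) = l*(l + 2)^2*(l^3 + 4*l^2 - l - 4) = l*(l - 1)*(l + 2)^2*(l^2 + 5*l + 4) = l*(l - 1)*(l + 2)^2*(l + 4)*(l + 1)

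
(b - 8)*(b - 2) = b^2 - 10*b + 16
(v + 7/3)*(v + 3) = v^2 + 16*v/3 + 7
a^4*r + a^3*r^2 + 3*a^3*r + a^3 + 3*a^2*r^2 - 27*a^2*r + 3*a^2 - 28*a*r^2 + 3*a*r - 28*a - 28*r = (a - 4)*(a + 7)*(a + r)*(a*r + 1)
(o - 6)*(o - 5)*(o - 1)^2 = o^4 - 13*o^3 + 53*o^2 - 71*o + 30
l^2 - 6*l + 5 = (l - 5)*(l - 1)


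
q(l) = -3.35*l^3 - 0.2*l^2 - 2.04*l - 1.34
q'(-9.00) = -812.49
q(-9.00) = 2442.97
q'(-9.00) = -812.49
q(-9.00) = 2442.97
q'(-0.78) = -7.84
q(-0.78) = 1.72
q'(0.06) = -2.10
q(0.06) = -1.46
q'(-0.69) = -6.55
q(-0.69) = 1.07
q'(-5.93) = -353.08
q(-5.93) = 702.29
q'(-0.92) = -10.18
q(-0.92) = 2.98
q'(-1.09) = -13.54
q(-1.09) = 4.98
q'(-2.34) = -56.13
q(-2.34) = 45.26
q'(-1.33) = -19.29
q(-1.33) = 8.90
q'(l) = -10.05*l^2 - 0.4*l - 2.04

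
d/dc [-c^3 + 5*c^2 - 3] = c*(10 - 3*c)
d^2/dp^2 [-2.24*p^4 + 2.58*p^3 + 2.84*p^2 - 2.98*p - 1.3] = -26.88*p^2 + 15.48*p + 5.68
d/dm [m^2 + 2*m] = 2*m + 2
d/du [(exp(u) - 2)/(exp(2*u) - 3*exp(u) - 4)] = (-exp(2*u) + 4*exp(u) - 10)*exp(u)/(exp(4*u) - 6*exp(3*u) + exp(2*u) + 24*exp(u) + 16)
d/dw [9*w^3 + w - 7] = 27*w^2 + 1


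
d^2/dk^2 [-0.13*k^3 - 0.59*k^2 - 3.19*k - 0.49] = -0.78*k - 1.18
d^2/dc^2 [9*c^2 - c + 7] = 18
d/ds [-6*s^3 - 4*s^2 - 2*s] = -18*s^2 - 8*s - 2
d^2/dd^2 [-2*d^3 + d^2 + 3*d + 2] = 2 - 12*d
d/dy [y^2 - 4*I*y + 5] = 2*y - 4*I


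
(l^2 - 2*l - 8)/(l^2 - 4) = (l - 4)/(l - 2)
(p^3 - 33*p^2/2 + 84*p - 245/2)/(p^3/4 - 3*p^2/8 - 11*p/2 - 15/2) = 4*(-2*p^3 + 33*p^2 - 168*p + 245)/(-2*p^3 + 3*p^2 + 44*p + 60)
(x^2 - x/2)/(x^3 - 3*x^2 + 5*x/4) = 2/(2*x - 5)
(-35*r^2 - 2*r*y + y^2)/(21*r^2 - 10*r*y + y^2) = (5*r + y)/(-3*r + y)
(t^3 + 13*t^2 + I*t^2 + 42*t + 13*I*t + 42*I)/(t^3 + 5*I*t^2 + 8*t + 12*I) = (t^2 + 13*t + 42)/(t^2 + 4*I*t + 12)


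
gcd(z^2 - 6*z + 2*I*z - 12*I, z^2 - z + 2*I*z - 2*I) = z + 2*I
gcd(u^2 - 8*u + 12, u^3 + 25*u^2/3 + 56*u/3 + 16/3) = 1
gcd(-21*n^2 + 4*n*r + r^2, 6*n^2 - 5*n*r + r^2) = -3*n + r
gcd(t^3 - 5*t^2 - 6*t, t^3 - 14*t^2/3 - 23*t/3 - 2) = t^2 - 5*t - 6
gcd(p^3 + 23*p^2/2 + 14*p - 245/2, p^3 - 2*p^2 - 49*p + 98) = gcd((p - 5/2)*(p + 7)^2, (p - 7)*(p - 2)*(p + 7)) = p + 7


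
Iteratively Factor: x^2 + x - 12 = (x - 3)*(x + 4)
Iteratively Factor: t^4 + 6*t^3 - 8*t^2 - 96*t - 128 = (t + 4)*(t^3 + 2*t^2 - 16*t - 32) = (t + 2)*(t + 4)*(t^2 - 16) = (t - 4)*(t + 2)*(t + 4)*(t + 4)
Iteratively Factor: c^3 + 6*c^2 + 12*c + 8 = (c + 2)*(c^2 + 4*c + 4) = (c + 2)^2*(c + 2)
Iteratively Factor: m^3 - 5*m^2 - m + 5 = (m + 1)*(m^2 - 6*m + 5) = (m - 5)*(m + 1)*(m - 1)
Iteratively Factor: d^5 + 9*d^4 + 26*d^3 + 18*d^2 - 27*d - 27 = (d + 3)*(d^4 + 6*d^3 + 8*d^2 - 6*d - 9) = (d - 1)*(d + 3)*(d^3 + 7*d^2 + 15*d + 9) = (d - 1)*(d + 1)*(d + 3)*(d^2 + 6*d + 9) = (d - 1)*(d + 1)*(d + 3)^2*(d + 3)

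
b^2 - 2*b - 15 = (b - 5)*(b + 3)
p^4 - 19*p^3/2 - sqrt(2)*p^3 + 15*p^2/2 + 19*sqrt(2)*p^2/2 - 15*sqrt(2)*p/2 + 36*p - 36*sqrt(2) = (p - 8)*(p - 3)*(p + 3/2)*(p - sqrt(2))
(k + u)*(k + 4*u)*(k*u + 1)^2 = k^4*u^2 + 5*k^3*u^3 + 2*k^3*u + 4*k^2*u^4 + 10*k^2*u^2 + k^2 + 8*k*u^3 + 5*k*u + 4*u^2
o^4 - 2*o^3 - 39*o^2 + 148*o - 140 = (o - 5)*(o - 2)^2*(o + 7)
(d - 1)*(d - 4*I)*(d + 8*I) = d^3 - d^2 + 4*I*d^2 + 32*d - 4*I*d - 32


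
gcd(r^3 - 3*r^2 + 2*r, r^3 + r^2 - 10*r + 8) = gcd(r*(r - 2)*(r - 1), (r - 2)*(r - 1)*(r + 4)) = r^2 - 3*r + 2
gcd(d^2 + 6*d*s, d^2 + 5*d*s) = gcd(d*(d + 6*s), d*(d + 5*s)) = d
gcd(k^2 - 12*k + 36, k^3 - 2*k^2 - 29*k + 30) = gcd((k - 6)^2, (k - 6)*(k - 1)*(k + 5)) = k - 6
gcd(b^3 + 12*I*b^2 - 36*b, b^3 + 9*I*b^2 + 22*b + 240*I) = b + 6*I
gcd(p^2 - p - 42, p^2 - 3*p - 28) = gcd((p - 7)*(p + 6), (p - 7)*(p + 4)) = p - 7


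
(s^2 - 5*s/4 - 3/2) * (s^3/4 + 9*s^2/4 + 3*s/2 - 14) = s^5/4 + 31*s^4/16 - 27*s^3/16 - 77*s^2/4 + 61*s/4 + 21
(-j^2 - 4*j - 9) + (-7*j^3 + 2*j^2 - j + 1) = -7*j^3 + j^2 - 5*j - 8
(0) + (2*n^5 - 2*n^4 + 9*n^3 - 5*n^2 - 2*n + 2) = 2*n^5 - 2*n^4 + 9*n^3 - 5*n^2 - 2*n + 2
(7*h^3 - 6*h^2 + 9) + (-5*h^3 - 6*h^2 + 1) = 2*h^3 - 12*h^2 + 10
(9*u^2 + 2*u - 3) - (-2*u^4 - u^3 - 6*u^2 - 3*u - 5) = 2*u^4 + u^3 + 15*u^2 + 5*u + 2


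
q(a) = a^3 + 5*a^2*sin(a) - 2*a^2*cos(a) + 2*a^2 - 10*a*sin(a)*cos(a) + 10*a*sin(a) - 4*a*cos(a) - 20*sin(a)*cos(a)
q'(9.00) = -81.63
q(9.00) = 1316.71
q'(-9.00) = -85.65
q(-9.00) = -555.73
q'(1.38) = 75.89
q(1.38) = 21.27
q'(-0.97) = 5.83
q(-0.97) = 11.02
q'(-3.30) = 0.84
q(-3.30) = -4.33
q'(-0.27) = -19.89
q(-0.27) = 6.10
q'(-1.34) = 12.49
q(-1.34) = 7.36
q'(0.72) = 12.04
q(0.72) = -8.56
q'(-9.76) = -59.04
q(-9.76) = -495.68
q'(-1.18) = 10.68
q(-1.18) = 9.24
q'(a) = 2*a^2*sin(a) + 5*a^2*cos(a) + 3*a^2 + 10*a*sin(a)^2 + 14*a*sin(a) - 10*a*cos(a)^2 + 6*a*cos(a) + 4*a + 20*sin(a)^2 - 10*sin(a)*cos(a) + 10*sin(a) - 20*cos(a)^2 - 4*cos(a)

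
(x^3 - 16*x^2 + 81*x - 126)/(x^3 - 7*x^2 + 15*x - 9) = (x^2 - 13*x + 42)/(x^2 - 4*x + 3)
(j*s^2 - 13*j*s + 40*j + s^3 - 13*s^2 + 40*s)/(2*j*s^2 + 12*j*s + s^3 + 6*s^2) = (j*s^2 - 13*j*s + 40*j + s^3 - 13*s^2 + 40*s)/(s*(2*j*s + 12*j + s^2 + 6*s))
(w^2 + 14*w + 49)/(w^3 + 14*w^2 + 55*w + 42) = (w + 7)/(w^2 + 7*w + 6)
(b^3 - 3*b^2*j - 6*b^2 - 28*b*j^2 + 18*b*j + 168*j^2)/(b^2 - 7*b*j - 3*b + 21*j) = (b^2 + 4*b*j - 6*b - 24*j)/(b - 3)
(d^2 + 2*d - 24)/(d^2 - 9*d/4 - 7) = 4*(d + 6)/(4*d + 7)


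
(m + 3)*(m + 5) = m^2 + 8*m + 15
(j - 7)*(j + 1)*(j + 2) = j^3 - 4*j^2 - 19*j - 14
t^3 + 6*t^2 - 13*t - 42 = (t - 3)*(t + 2)*(t + 7)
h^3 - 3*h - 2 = (h - 2)*(h + 1)^2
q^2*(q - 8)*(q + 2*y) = q^4 + 2*q^3*y - 8*q^3 - 16*q^2*y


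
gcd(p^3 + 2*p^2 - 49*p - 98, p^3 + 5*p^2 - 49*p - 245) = p^2 - 49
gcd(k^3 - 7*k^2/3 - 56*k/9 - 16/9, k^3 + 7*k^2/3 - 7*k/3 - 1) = k + 1/3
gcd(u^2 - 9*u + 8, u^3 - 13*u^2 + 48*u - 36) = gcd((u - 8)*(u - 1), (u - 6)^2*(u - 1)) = u - 1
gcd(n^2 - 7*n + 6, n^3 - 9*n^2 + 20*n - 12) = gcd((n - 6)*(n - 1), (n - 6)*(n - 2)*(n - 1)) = n^2 - 7*n + 6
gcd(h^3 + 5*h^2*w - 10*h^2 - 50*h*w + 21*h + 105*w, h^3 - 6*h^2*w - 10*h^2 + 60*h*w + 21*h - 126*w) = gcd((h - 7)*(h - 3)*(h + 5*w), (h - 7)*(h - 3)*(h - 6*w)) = h^2 - 10*h + 21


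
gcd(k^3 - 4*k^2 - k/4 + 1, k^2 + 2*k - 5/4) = k - 1/2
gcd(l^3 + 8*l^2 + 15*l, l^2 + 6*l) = l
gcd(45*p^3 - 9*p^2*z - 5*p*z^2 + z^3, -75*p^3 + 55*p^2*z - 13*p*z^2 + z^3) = 15*p^2 - 8*p*z + z^2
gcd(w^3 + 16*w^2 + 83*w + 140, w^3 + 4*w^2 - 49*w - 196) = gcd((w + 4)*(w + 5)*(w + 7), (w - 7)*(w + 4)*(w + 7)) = w^2 + 11*w + 28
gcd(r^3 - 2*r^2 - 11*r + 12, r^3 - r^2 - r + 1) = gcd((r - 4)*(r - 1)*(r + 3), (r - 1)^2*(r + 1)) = r - 1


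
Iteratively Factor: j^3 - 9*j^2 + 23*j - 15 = (j - 3)*(j^2 - 6*j + 5) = (j - 5)*(j - 3)*(j - 1)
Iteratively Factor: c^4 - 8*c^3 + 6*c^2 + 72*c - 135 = (c + 3)*(c^3 - 11*c^2 + 39*c - 45) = (c - 5)*(c + 3)*(c^2 - 6*c + 9) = (c - 5)*(c - 3)*(c + 3)*(c - 3)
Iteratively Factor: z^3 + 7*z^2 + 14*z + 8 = (z + 2)*(z^2 + 5*z + 4) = (z + 2)*(z + 4)*(z + 1)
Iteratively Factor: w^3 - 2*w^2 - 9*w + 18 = (w - 3)*(w^2 + w - 6) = (w - 3)*(w - 2)*(w + 3)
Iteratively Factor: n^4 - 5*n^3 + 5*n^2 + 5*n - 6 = (n - 3)*(n^3 - 2*n^2 - n + 2) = (n - 3)*(n - 2)*(n^2 - 1) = (n - 3)*(n - 2)*(n - 1)*(n + 1)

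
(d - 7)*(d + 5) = d^2 - 2*d - 35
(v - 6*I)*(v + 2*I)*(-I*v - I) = -I*v^3 - 4*v^2 - I*v^2 - 4*v - 12*I*v - 12*I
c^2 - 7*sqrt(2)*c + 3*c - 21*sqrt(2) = (c + 3)*(c - 7*sqrt(2))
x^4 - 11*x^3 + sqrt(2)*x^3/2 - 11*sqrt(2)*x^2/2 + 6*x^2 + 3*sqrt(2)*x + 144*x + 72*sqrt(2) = (x - 8)*(x - 6)*(x + 3)*(x + sqrt(2)/2)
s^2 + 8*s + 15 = (s + 3)*(s + 5)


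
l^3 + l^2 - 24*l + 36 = (l - 3)*(l - 2)*(l + 6)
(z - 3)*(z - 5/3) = z^2 - 14*z/3 + 5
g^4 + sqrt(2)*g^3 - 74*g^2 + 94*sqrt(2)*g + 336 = (g - 4*sqrt(2))*(g - 3*sqrt(2))*(g + sqrt(2))*(g + 7*sqrt(2))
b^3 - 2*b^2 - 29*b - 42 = (b - 7)*(b + 2)*(b + 3)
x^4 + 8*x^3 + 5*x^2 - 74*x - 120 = (x - 3)*(x + 2)*(x + 4)*(x + 5)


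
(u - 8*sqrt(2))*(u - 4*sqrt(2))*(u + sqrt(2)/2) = u^3 - 23*sqrt(2)*u^2/2 + 52*u + 32*sqrt(2)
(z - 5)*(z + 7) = z^2 + 2*z - 35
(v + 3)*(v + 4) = v^2 + 7*v + 12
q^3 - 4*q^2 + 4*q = q*(q - 2)^2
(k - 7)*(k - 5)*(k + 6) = k^3 - 6*k^2 - 37*k + 210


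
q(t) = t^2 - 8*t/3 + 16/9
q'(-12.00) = -26.67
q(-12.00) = 177.78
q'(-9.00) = -20.67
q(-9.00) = 106.78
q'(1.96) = 1.25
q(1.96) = 0.39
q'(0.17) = -2.33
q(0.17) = 1.35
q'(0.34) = -1.99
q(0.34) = 0.99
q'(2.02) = 1.37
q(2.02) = 0.47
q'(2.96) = 3.25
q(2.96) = 2.65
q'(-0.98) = -4.63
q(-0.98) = 5.35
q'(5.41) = 8.15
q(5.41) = 16.62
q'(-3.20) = -9.07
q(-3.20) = 20.55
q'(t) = 2*t - 8/3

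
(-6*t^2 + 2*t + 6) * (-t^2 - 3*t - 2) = 6*t^4 + 16*t^3 - 22*t - 12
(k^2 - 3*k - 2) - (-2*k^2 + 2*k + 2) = 3*k^2 - 5*k - 4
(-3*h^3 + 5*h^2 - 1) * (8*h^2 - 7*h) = -24*h^5 + 61*h^4 - 35*h^3 - 8*h^2 + 7*h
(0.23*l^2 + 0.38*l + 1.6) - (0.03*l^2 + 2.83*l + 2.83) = 0.2*l^2 - 2.45*l - 1.23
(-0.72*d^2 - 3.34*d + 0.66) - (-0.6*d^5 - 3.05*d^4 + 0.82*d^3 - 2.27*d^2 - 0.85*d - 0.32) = 0.6*d^5 + 3.05*d^4 - 0.82*d^3 + 1.55*d^2 - 2.49*d + 0.98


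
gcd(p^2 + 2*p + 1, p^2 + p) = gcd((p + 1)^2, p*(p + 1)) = p + 1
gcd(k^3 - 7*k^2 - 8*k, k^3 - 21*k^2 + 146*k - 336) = k - 8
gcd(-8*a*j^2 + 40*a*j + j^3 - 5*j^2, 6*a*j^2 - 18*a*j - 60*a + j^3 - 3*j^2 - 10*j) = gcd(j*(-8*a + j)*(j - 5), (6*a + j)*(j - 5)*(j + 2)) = j - 5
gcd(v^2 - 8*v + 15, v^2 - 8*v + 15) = v^2 - 8*v + 15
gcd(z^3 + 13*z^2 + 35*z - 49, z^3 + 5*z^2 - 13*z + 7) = z^2 + 6*z - 7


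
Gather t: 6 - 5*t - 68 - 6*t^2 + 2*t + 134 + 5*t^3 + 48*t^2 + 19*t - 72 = 5*t^3 + 42*t^2 + 16*t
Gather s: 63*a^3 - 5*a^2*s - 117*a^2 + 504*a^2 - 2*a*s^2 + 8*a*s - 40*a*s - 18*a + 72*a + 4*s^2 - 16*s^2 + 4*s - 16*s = 63*a^3 + 387*a^2 + 54*a + s^2*(-2*a - 12) + s*(-5*a^2 - 32*a - 12)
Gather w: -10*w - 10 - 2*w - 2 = -12*w - 12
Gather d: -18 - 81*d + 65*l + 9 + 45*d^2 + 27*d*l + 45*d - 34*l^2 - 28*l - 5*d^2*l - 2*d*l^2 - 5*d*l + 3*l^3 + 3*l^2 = d^2*(45 - 5*l) + d*(-2*l^2 + 22*l - 36) + 3*l^3 - 31*l^2 + 37*l - 9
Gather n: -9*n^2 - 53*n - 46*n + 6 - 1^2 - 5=-9*n^2 - 99*n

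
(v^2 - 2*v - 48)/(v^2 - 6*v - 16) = (v + 6)/(v + 2)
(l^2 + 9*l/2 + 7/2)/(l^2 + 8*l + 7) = (l + 7/2)/(l + 7)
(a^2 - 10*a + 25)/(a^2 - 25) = (a - 5)/(a + 5)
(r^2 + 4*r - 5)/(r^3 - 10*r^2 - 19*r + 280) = (r - 1)/(r^2 - 15*r + 56)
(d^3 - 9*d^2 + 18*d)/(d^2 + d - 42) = d*(d - 3)/(d + 7)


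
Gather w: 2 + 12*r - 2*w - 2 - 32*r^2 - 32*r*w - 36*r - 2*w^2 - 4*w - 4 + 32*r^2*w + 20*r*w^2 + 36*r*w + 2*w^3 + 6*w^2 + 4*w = -32*r^2 - 24*r + 2*w^3 + w^2*(20*r + 4) + w*(32*r^2 + 4*r - 2) - 4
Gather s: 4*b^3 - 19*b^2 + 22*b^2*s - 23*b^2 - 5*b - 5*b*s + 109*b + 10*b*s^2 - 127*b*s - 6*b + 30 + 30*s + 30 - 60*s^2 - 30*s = 4*b^3 - 42*b^2 + 98*b + s^2*(10*b - 60) + s*(22*b^2 - 132*b) + 60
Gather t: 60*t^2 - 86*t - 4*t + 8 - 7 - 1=60*t^2 - 90*t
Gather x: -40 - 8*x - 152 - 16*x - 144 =-24*x - 336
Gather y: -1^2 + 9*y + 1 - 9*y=0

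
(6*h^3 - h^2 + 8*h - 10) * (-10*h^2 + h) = -60*h^5 + 16*h^4 - 81*h^3 + 108*h^2 - 10*h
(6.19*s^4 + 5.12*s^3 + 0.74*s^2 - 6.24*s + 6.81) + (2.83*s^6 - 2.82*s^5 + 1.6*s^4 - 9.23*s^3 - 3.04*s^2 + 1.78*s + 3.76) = 2.83*s^6 - 2.82*s^5 + 7.79*s^4 - 4.11*s^3 - 2.3*s^2 - 4.46*s + 10.57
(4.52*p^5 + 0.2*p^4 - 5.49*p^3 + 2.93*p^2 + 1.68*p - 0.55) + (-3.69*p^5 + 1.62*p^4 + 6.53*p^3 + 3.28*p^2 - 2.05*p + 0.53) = 0.83*p^5 + 1.82*p^4 + 1.04*p^3 + 6.21*p^2 - 0.37*p - 0.02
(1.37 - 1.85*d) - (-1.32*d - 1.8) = 3.17 - 0.53*d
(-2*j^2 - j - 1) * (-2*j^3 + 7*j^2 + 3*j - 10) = 4*j^5 - 12*j^4 - 11*j^3 + 10*j^2 + 7*j + 10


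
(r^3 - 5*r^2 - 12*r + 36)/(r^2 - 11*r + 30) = (r^2 + r - 6)/(r - 5)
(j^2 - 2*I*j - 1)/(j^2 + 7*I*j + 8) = (j - I)/(j + 8*I)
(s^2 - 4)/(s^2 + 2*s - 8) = (s + 2)/(s + 4)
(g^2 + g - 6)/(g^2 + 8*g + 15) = (g - 2)/(g + 5)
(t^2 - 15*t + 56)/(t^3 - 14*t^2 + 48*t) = (t - 7)/(t*(t - 6))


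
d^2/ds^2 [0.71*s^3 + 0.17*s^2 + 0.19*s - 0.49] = 4.26*s + 0.34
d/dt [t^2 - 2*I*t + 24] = 2*t - 2*I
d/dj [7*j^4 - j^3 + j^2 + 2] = j*(28*j^2 - 3*j + 2)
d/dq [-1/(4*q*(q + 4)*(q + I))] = (q*(q + 4) + q*(q + I) + (q + 4)*(q + I))/(4*q^2*(q + 4)^2*(q + I)^2)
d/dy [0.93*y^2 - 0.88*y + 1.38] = 1.86*y - 0.88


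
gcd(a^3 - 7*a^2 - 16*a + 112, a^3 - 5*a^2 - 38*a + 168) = a^2 - 11*a + 28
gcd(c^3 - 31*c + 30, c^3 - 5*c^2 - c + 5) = c^2 - 6*c + 5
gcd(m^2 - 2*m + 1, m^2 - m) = m - 1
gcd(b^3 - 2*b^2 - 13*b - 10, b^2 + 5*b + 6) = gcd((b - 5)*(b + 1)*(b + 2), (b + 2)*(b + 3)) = b + 2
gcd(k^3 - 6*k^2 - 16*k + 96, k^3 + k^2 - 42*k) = k - 6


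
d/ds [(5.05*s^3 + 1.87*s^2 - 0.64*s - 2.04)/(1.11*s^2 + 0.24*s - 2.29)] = (5.6055*s^4 + 2.424*s^3 - 33.5343*s^2 - 4.0358*s + 1.9552)/(1.2321*s^4 + 0.5328*s^3 - 5.0262*s^2 - 1.0992*s + 5.2441)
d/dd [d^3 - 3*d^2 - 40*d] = 3*d^2 - 6*d - 40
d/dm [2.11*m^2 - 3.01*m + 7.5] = 4.22*m - 3.01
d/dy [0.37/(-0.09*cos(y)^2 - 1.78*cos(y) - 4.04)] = -(0.0666*cos(y) + 0.6586)*sin(y)/(0.09*cos(y)^2 + 1.78*cos(y) + 4.04)^2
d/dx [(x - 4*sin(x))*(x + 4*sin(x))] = 2*x - 16*sin(2*x)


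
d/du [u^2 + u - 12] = 2*u + 1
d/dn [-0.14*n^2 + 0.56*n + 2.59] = 0.56 - 0.28*n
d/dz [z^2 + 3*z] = 2*z + 3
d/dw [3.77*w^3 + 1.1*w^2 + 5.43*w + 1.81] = 11.31*w^2 + 2.2*w + 5.43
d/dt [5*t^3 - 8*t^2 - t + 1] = 15*t^2 - 16*t - 1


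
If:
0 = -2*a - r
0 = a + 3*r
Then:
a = 0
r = 0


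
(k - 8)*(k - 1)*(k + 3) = k^3 - 6*k^2 - 19*k + 24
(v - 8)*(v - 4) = v^2 - 12*v + 32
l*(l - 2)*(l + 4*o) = l^3 + 4*l^2*o - 2*l^2 - 8*l*o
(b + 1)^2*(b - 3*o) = b^3 - 3*b^2*o + 2*b^2 - 6*b*o + b - 3*o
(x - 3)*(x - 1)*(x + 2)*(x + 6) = x^4 + 4*x^3 - 17*x^2 - 24*x + 36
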